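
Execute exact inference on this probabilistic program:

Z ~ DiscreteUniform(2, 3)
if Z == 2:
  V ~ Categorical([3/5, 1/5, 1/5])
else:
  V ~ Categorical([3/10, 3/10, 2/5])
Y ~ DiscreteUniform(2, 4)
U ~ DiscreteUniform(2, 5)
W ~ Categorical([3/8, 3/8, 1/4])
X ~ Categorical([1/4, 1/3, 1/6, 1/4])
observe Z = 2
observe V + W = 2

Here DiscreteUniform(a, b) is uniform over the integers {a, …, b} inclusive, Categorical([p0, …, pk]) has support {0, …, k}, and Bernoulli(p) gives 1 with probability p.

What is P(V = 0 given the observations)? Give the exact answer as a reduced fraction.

P(V = 0 | obs) = 1/2

Enumerate traces; 144 have nonzero weight after conditioning:
  (Z=2, V=0, Y=2, U=2, W=2, X=0) weight 1/640
  (Z=2, V=0, Y=2, U=2, W=2, X=1) weight 1/480
  (Z=2, V=0, Y=2, U=2, W=2, X=2) weight 1/960
  (Z=2, V=0, Y=2, U=2, W=2, X=3) weight 1/640
  (Z=2, V=0, Y=2, U=3, W=2, X=0) weight 1/640
  (Z=2, V=0, Y=2, U=3, W=2, X=1) weight 1/480
  (Z=2, V=0, Y=2, U=3, W=2, X=2) weight 1/960
  (Z=2, V=0, Y=2, U=3, W=2, X=3) weight 1/640
  (Z=2, V=1, Y=2, U=2, W=1, X=0) weight 1/1280
  (Z=2, V=2, Y=2, U=2, W=0, X=0) weight 1/1280
  … 134 more
Group by V:
  weight(V=0) = 3/40
  weight(V=1) = 3/80
  weight(V=2) = 3/80
Total weight = 3/40 + 3/80 + 3/80 = 3/20
P(V=0 | obs) = 3/40 / 3/20 = 1/2
P(V=1 | obs) = 3/80 / 3/20 = 1/4
P(V=2 | obs) = 3/80 / 3/20 = 1/4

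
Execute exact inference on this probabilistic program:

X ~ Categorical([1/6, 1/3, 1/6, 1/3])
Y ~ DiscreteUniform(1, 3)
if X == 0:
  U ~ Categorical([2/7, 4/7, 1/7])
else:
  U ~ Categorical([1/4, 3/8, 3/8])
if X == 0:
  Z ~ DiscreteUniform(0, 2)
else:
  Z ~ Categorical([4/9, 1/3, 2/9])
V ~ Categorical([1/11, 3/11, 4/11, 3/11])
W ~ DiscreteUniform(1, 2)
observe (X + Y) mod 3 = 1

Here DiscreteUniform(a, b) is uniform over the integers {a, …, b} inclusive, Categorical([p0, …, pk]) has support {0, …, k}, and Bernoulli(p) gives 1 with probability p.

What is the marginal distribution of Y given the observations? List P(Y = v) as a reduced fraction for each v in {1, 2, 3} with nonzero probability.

Enumerate traces; 288 have nonzero weight after conditioning:
  (X=0, Y=1, U=0, Z=0, V=0, W=1) weight 1/4158
  (X=0, Y=1, U=0, Z=0, V=0, W=2) weight 1/4158
  (X=0, Y=1, U=0, Z=0, V=1, W=1) weight 1/1386
  (X=0, Y=1, U=0, Z=0, V=1, W=2) weight 1/1386
  (X=0, Y=1, U=0, Z=0, V=2, W=1) weight 2/2079
  (X=0, Y=1, U=0, Z=0, V=2, W=2) weight 2/2079
  (X=0, Y=1, U=0, Z=0, V=3, W=1) weight 1/1386
  (X=0, Y=1, U=0, Z=0, V=3, W=2) weight 1/1386
  (X=1, Y=3, U=0, Z=0, V=0, W=1) weight 1/1782
  (X=2, Y=2, U=0, Z=0, V=0, W=1) weight 1/3564
  … 278 more
Group by Y:
  weight(Y=1) = 1/6
  weight(Y=2) = 1/18
  weight(Y=3) = 1/9
Total weight = 1/6 + 1/18 + 1/9 = 1/3
P(Y=1 | obs) = 1/6 / 1/3 = 1/2
P(Y=2 | obs) = 1/18 / 1/3 = 1/6
P(Y=3 | obs) = 1/9 / 1/3 = 1/3

P(Y=1) = 1/2, P(Y=2) = 1/6, P(Y=3) = 1/3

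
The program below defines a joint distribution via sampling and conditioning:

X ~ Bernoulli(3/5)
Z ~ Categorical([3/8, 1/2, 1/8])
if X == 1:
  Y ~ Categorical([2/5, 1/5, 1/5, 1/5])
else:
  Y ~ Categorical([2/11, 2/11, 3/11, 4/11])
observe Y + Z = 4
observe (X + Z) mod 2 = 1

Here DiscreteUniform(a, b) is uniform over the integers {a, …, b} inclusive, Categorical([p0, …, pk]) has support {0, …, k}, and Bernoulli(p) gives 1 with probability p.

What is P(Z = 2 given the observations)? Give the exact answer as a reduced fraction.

Enumerate traces; 2 have nonzero weight after conditioning:
  (X=0, Z=1, Y=3) weight 4/55
  (X=1, Z=2, Y=2) weight 3/200
Group by Z:
  weight(Z=1) = 4/55
  weight(Z=2) = 3/200
Total weight = 4/55 + 3/200 = 193/2200
P(Z=1 | obs) = 4/55 / 193/2200 = 160/193
P(Z=2 | obs) = 3/200 / 193/2200 = 33/193

P(Z = 2 | obs) = 33/193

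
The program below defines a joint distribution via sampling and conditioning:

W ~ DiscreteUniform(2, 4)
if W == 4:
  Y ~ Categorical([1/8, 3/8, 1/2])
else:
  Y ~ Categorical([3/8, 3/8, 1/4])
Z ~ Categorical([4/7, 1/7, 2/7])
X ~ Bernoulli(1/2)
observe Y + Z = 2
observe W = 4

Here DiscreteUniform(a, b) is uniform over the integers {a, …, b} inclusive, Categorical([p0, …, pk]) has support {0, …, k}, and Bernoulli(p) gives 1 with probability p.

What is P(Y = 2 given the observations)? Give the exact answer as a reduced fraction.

P(Y = 2 | obs) = 16/21

Enumerate traces; 6 have nonzero weight after conditioning:
  (W=4, Y=0, Z=2, X=0) weight 1/168
  (W=4, Y=0, Z=2, X=1) weight 1/168
  (W=4, Y=1, Z=1, X=0) weight 1/112
  (W=4, Y=1, Z=1, X=1) weight 1/112
  (W=4, Y=2, Z=0, X=0) weight 1/21
  (W=4, Y=2, Z=0, X=1) weight 1/21
Group by Y:
  weight(Y=0) = 1/84
  weight(Y=1) = 1/56
  weight(Y=2) = 2/21
Total weight = 1/84 + 1/56 + 2/21 = 1/8
P(Y=0 | obs) = 1/84 / 1/8 = 2/21
P(Y=1 | obs) = 1/56 / 1/8 = 1/7
P(Y=2 | obs) = 2/21 / 1/8 = 16/21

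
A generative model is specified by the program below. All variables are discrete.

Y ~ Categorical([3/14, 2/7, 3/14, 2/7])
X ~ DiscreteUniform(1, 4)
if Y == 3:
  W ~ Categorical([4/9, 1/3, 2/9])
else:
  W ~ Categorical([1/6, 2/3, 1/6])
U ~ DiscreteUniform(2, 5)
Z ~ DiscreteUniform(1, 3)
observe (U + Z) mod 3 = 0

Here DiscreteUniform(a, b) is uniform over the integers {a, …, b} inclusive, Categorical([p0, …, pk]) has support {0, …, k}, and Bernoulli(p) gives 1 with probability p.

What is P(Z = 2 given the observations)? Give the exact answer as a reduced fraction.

Enumerate traces; 192 have nonzero weight after conditioning:
  (Y=0, X=1, W=0, U=2, Z=1) weight 1/1344
  (Y=0, X=1, W=0, U=3, Z=3) weight 1/1344
  (Y=0, X=1, W=0, U=4, Z=2) weight 1/1344
  (Y=0, X=1, W=0, U=5, Z=1) weight 1/1344
  (Y=0, X=1, W=1, U=2, Z=1) weight 1/336
  (Y=0, X=1, W=1, U=3, Z=3) weight 1/336
  (Y=0, X=1, W=1, U=4, Z=2) weight 1/336
  (Y=0, X=1, W=1, U=5, Z=1) weight 1/336
  … 184 more
Group by Z:
  weight(Z=1) = 1/6
  weight(Z=2) = 1/12
  weight(Z=3) = 1/12
Total weight = 1/6 + 1/12 + 1/12 = 1/3
P(Z=1 | obs) = 1/6 / 1/3 = 1/2
P(Z=2 | obs) = 1/12 / 1/3 = 1/4
P(Z=3 | obs) = 1/12 / 1/3 = 1/4

P(Z = 2 | obs) = 1/4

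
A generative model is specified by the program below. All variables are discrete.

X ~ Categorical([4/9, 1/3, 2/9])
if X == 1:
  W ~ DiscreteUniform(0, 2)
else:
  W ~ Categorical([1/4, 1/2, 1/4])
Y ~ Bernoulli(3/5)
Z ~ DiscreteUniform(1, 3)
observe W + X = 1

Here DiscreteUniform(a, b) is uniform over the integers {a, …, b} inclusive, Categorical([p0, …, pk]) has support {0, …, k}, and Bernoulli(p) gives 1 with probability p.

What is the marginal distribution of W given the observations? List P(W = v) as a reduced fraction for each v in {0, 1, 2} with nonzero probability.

P(W=0) = 1/3, P(W=1) = 2/3

Enumerate traces; 12 have nonzero weight after conditioning:
  (X=0, W=1, Y=0, Z=1) weight 4/135
  (X=0, W=1, Y=0, Z=2) weight 4/135
  (X=0, W=1, Y=0, Z=3) weight 4/135
  (X=0, W=1, Y=1, Z=1) weight 2/45
  (X=0, W=1, Y=1, Z=2) weight 2/45
  (X=0, W=1, Y=1, Z=3) weight 2/45
  (X=1, W=0, Y=0, Z=1) weight 2/135
  (X=1, W=0, Y=0, Z=2) weight 2/135
  … 4 more
Group by W:
  weight(W=0) = 1/9
  weight(W=1) = 2/9
Total weight = 1/9 + 2/9 = 1/3
P(W=0 | obs) = 1/9 / 1/3 = 1/3
P(W=1 | obs) = 2/9 / 1/3 = 2/3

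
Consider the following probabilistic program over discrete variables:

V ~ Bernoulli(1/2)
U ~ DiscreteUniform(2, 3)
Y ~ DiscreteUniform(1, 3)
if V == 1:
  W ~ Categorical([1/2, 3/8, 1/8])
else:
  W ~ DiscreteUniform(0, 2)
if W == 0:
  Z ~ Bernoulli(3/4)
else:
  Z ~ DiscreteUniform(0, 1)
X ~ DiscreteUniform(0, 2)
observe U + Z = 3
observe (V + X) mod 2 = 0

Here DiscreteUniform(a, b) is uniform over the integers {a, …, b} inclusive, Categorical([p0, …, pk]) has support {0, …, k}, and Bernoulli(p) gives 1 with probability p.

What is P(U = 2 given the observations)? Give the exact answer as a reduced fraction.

P(U = 2 | obs) = 43/72

Enumerate traces; 54 have nonzero weight after conditioning:
  (V=0, U=2, Y=1, W=0, Z=1, X=0) weight 1/144
  (V=0, U=2, Y=1, W=0, Z=1, X=2) weight 1/144
  (V=0, U=2, Y=1, W=1, Z=1, X=0) weight 1/216
  (V=0, U=2, Y=1, W=1, Z=1, X=2) weight 1/216
  (V=0, U=2, Y=1, W=2, Z=1, X=0) weight 1/216
  (V=0, U=2, Y=1, W=2, Z=1, X=2) weight 1/216
  (V=0, U=2, Y=2, W=0, Z=1, X=0) weight 1/144
  (V=0, U=2, Y=2, W=0, Z=1, X=2) weight 1/144
  (V=0, U=3, Y=1, W=0, Z=0, X=0) weight 1/432
  … 45 more
Group by U:
  weight(U=2) = 43/288
  weight(U=3) = 29/288
Total weight = 43/288 + 29/288 = 1/4
P(U=2 | obs) = 43/288 / 1/4 = 43/72
P(U=3 | obs) = 29/288 / 1/4 = 29/72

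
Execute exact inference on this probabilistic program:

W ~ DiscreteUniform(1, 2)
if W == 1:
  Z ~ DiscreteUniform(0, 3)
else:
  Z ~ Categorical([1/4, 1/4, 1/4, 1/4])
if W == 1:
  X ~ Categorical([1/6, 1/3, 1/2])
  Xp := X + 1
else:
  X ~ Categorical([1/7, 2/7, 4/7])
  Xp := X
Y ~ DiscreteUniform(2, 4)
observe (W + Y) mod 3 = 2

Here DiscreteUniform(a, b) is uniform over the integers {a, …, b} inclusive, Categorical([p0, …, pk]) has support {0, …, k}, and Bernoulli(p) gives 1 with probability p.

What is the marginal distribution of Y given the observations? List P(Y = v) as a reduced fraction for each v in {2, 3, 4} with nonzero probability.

Enumerate traces; 24 have nonzero weight after conditioning:
  (W=1, Z=0, X=0, Y=4) weight 1/144
  (W=1, Z=0, X=1, Y=4) weight 1/72
  (W=1, Z=0, X=2, Y=4) weight 1/48
  (W=1, Z=1, X=0, Y=4) weight 1/144
  (W=1, Z=1, X=1, Y=4) weight 1/72
  (W=1, Z=1, X=2, Y=4) weight 1/48
  (W=1, Z=2, X=0, Y=4) weight 1/144
  (W=1, Z=2, X=1, Y=4) weight 1/72
  (W=2, Z=0, X=0, Y=3) weight 1/168
  … 15 more
Group by Y:
  weight(Y=3) = 1/6
  weight(Y=4) = 1/6
Total weight = 1/6 + 1/6 = 1/3
P(Y=3 | obs) = 1/6 / 1/3 = 1/2
P(Y=4 | obs) = 1/6 / 1/3 = 1/2

P(Y=3) = 1/2, P(Y=4) = 1/2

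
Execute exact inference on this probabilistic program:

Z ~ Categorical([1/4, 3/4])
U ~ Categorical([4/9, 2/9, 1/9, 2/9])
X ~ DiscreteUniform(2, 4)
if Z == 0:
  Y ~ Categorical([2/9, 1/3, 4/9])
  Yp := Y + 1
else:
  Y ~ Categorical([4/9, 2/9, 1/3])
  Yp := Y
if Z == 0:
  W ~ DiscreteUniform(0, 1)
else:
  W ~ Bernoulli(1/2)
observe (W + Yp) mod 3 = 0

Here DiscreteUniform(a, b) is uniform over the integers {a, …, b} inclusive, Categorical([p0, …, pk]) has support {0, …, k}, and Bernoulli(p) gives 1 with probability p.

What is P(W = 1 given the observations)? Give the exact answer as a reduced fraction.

Enumerate traces; 48 have nonzero weight after conditioning:
  (Z=0, U=0, X=2, Y=1, W=1) weight 1/162
  (Z=0, U=0, X=2, Y=2, W=0) weight 2/243
  (Z=0, U=0, X=3, Y=1, W=1) weight 1/162
  (Z=0, U=0, X=3, Y=2, W=0) weight 2/243
  (Z=0, U=0, X=4, Y=1, W=1) weight 1/162
  (Z=0, U=0, X=4, Y=2, W=0) weight 2/243
  (Z=0, U=1, X=2, Y=1, W=1) weight 1/324
  (Z=0, U=1, X=2, Y=2, W=0) weight 1/243
  … 40 more
Group by W:
  weight(W=0) = 2/9
  weight(W=1) = 1/6
Total weight = 2/9 + 1/6 = 7/18
P(W=0 | obs) = 2/9 / 7/18 = 4/7
P(W=1 | obs) = 1/6 / 7/18 = 3/7

P(W = 1 | obs) = 3/7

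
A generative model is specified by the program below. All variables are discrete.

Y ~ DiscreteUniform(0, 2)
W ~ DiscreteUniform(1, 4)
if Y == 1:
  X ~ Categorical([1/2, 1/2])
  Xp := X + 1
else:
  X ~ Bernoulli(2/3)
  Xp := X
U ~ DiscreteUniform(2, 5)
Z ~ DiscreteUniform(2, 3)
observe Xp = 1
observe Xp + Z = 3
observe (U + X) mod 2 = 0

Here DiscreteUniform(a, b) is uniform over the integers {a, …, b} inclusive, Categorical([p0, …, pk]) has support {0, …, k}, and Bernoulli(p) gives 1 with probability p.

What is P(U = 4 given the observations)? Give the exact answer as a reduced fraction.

P(U = 4 | obs) = 3/22

Enumerate traces; 24 have nonzero weight after conditioning:
  (Y=0, W=1, X=1, U=3, Z=2) weight 1/144
  (Y=0, W=1, X=1, U=5, Z=2) weight 1/144
  (Y=0, W=2, X=1, U=3, Z=2) weight 1/144
  (Y=0, W=2, X=1, U=5, Z=2) weight 1/144
  (Y=0, W=3, X=1, U=3, Z=2) weight 1/144
  (Y=0, W=3, X=1, U=5, Z=2) weight 1/144
  (Y=0, W=4, X=1, U=3, Z=2) weight 1/144
  (Y=0, W=4, X=1, U=5, Z=2) weight 1/144
  (Y=1, W=1, X=0, U=2, Z=2) weight 1/192
  (Y=1, W=1, X=0, U=4, Z=2) weight 1/192
  … 14 more
Group by U:
  weight(U=2) = 1/48
  weight(U=3) = 1/18
  weight(U=4) = 1/48
  weight(U=5) = 1/18
Total weight = 1/48 + 1/18 + 1/48 + 1/18 = 11/72
P(U=2 | obs) = 1/48 / 11/72 = 3/22
P(U=3 | obs) = 1/18 / 11/72 = 4/11
P(U=4 | obs) = 1/48 / 11/72 = 3/22
P(U=5 | obs) = 1/18 / 11/72 = 4/11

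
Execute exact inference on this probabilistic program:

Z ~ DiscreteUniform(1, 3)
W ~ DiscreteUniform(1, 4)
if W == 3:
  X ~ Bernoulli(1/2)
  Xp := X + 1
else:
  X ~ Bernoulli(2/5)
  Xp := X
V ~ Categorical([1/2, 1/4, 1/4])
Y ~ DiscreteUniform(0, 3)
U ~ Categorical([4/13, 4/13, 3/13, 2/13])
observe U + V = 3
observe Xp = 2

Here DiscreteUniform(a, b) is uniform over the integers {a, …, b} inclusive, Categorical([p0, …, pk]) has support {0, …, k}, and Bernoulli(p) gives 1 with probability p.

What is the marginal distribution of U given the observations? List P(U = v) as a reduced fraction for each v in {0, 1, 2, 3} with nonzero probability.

Enumerate traces; 36 have nonzero weight after conditioning:
  (Z=1, W=3, X=1, V=0, Y=0, U=3) weight 1/1248
  (Z=1, W=3, X=1, V=0, Y=1, U=3) weight 1/1248
  (Z=1, W=3, X=1, V=0, Y=2, U=3) weight 1/1248
  (Z=1, W=3, X=1, V=0, Y=3, U=3) weight 1/1248
  (Z=1, W=3, X=1, V=1, Y=0, U=2) weight 1/1664
  (Z=1, W=3, X=1, V=1, Y=1, U=2) weight 1/1664
  (Z=1, W=3, X=1, V=1, Y=2, U=2) weight 1/1664
  (Z=1, W=3, X=1, V=1, Y=3, U=2) weight 1/1664
  (Z=1, W=3, X=1, V=2, Y=0, U=1) weight 1/1248
  … 27 more
Group by U:
  weight(U=1) = 1/104
  weight(U=2) = 3/416
  weight(U=3) = 1/104
Total weight = 1/104 + 3/416 + 1/104 = 11/416
P(U=1 | obs) = 1/104 / 11/416 = 4/11
P(U=2 | obs) = 3/416 / 11/416 = 3/11
P(U=3 | obs) = 1/104 / 11/416 = 4/11

P(U=1) = 4/11, P(U=2) = 3/11, P(U=3) = 4/11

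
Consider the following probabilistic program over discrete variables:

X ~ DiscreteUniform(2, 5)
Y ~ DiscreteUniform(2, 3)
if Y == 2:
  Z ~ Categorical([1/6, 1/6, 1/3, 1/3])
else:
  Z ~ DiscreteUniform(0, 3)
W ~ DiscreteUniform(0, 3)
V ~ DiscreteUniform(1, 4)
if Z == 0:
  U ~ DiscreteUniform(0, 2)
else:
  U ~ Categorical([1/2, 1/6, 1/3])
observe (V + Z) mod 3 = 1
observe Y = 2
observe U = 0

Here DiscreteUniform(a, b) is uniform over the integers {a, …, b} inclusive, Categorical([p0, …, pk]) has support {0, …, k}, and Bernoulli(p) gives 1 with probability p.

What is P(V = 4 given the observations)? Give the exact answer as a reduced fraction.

Enumerate traces; 96 have nonzero weight after conditioning:
  (X=2, Y=2, Z=0, W=0, V=1, U=0) weight 1/2304
  (X=2, Y=2, Z=0, W=0, V=4, U=0) weight 1/2304
  (X=2, Y=2, Z=0, W=1, V=1, U=0) weight 1/2304
  (X=2, Y=2, Z=0, W=1, V=4, U=0) weight 1/2304
  (X=2, Y=2, Z=0, W=2, V=1, U=0) weight 1/2304
  (X=2, Y=2, Z=0, W=2, V=4, U=0) weight 1/2304
  (X=2, Y=2, Z=0, W=3, V=1, U=0) weight 1/2304
  (X=2, Y=2, Z=0, W=3, V=4, U=0) weight 1/2304
  (X=2, Y=2, Z=1, W=0, V=3, U=0) weight 1/1536
  (X=2, Y=2, Z=2, W=0, V=2, U=0) weight 1/768
  … 86 more
Group by V:
  weight(V=1) = 1/36
  weight(V=2) = 1/48
  weight(V=3) = 1/96
  weight(V=4) = 1/36
Total weight = 1/36 + 1/48 + 1/96 + 1/36 = 25/288
P(V=1 | obs) = 1/36 / 25/288 = 8/25
P(V=2 | obs) = 1/48 / 25/288 = 6/25
P(V=3 | obs) = 1/96 / 25/288 = 3/25
P(V=4 | obs) = 1/36 / 25/288 = 8/25

P(V = 4 | obs) = 8/25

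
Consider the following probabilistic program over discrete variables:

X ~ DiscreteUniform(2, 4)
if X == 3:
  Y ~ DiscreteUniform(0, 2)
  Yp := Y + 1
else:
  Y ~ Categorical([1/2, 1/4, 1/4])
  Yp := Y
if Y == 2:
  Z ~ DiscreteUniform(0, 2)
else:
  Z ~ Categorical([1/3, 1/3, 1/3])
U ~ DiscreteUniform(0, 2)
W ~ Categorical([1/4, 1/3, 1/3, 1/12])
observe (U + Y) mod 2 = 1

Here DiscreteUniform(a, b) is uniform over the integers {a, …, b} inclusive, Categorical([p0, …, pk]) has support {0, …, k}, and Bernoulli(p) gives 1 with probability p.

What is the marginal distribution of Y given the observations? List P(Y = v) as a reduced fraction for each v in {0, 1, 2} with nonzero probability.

Enumerate traces; 144 have nonzero weight after conditioning:
  (X=2, Y=0, Z=0, U=1, W=0) weight 1/216
  (X=2, Y=0, Z=0, U=1, W=1) weight 1/162
  (X=2, Y=0, Z=0, U=1, W=2) weight 1/162
  (X=2, Y=0, Z=0, U=1, W=3) weight 1/648
  (X=2, Y=0, Z=1, U=1, W=0) weight 1/216
  (X=2, Y=0, Z=1, U=1, W=1) weight 1/162
  (X=2, Y=0, Z=1, U=1, W=2) weight 1/162
  (X=2, Y=0, Z=1, U=1, W=3) weight 1/648
  (X=2, Y=1, Z=0, U=0, W=0) weight 1/432
  (X=2, Y=2, Z=0, U=1, W=0) weight 1/432
  … 134 more
Group by Y:
  weight(Y=0) = 4/27
  weight(Y=1) = 5/27
  weight(Y=2) = 5/54
Total weight = 4/27 + 5/27 + 5/54 = 23/54
P(Y=0 | obs) = 4/27 / 23/54 = 8/23
P(Y=1 | obs) = 5/27 / 23/54 = 10/23
P(Y=2 | obs) = 5/54 / 23/54 = 5/23

P(Y=0) = 8/23, P(Y=1) = 10/23, P(Y=2) = 5/23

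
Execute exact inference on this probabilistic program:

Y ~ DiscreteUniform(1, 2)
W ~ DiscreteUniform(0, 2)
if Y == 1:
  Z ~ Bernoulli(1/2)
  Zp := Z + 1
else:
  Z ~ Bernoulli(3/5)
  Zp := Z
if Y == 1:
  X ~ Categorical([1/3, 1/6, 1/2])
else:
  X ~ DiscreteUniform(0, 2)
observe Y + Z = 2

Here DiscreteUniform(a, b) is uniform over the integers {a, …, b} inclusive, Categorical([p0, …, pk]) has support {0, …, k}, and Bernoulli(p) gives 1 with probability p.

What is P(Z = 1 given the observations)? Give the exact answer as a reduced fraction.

P(Z = 1 | obs) = 5/9

Enumerate traces; 18 have nonzero weight after conditioning:
  (Y=1, W=0, Z=1, X=0) weight 1/36
  (Y=1, W=0, Z=1, X=1) weight 1/72
  (Y=1, W=0, Z=1, X=2) weight 1/24
  (Y=1, W=1, Z=1, X=0) weight 1/36
  (Y=1, W=1, Z=1, X=1) weight 1/72
  (Y=1, W=1, Z=1, X=2) weight 1/24
  (Y=1, W=2, Z=1, X=0) weight 1/36
  (Y=1, W=2, Z=1, X=1) weight 1/72
  (Y=2, W=0, Z=0, X=0) weight 1/45
  … 9 more
Group by Z:
  weight(Z=0) = 1/5
  weight(Z=1) = 1/4
Total weight = 1/5 + 1/4 = 9/20
P(Z=0 | obs) = 1/5 / 9/20 = 4/9
P(Z=1 | obs) = 1/4 / 9/20 = 5/9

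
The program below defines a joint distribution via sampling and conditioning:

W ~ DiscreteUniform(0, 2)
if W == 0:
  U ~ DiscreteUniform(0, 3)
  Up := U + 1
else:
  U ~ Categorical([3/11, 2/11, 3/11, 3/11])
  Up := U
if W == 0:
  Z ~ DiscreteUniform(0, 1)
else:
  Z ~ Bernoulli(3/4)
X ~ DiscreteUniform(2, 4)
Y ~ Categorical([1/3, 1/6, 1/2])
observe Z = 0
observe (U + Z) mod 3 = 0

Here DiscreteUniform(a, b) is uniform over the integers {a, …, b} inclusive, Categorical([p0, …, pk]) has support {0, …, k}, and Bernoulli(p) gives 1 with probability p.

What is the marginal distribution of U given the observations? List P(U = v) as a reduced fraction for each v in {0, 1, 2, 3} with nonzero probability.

P(U=0) = 1/2, P(U=3) = 1/2

Enumerate traces; 54 have nonzero weight after conditioning:
  (W=0, U=0, Z=0, X=2, Y=0) weight 1/216
  (W=0, U=0, Z=0, X=2, Y=1) weight 1/432
  (W=0, U=0, Z=0, X=2, Y=2) weight 1/144
  (W=0, U=0, Z=0, X=3, Y=0) weight 1/216
  (W=0, U=0, Z=0, X=3, Y=1) weight 1/432
  (W=0, U=0, Z=0, X=3, Y=2) weight 1/144
  (W=0, U=0, Z=0, X=4, Y=0) weight 1/216
  (W=0, U=0, Z=0, X=4, Y=1) weight 1/432
  (W=0, U=3, Z=0, X=2, Y=0) weight 1/216
  … 45 more
Group by U:
  weight(U=0) = 23/264
  weight(U=3) = 23/264
Total weight = 23/264 + 23/264 = 23/132
P(U=0 | obs) = 23/264 / 23/132 = 1/2
P(U=3 | obs) = 23/264 / 23/132 = 1/2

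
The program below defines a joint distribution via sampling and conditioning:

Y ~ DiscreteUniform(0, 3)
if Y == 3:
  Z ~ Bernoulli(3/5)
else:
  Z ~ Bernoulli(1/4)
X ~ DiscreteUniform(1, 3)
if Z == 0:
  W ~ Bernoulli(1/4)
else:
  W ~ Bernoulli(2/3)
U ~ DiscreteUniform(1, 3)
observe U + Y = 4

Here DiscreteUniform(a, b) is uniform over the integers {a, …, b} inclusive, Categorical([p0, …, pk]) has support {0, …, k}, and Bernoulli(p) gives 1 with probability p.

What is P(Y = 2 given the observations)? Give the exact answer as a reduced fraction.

P(Y = 2 | obs) = 1/3

Enumerate traces; 36 have nonzero weight after conditioning:
  (Y=1, Z=0, X=1, W=0, U=3) weight 1/64
  (Y=1, Z=0, X=1, W=1, U=3) weight 1/192
  (Y=1, Z=0, X=2, W=0, U=3) weight 1/64
  (Y=1, Z=0, X=2, W=1, U=3) weight 1/192
  (Y=1, Z=0, X=3, W=0, U=3) weight 1/64
  (Y=1, Z=0, X=3, W=1, U=3) weight 1/192
  (Y=1, Z=1, X=1, W=0, U=3) weight 1/432
  (Y=1, Z=1, X=1, W=1, U=3) weight 1/216
  (Y=2, Z=0, X=1, W=0, U=2) weight 1/64
  (Y=3, Z=0, X=1, W=0, U=1) weight 1/120
  … 26 more
Group by Y:
  weight(Y=1) = 1/12
  weight(Y=2) = 1/12
  weight(Y=3) = 1/12
Total weight = 1/12 + 1/12 + 1/12 = 1/4
P(Y=1 | obs) = 1/12 / 1/4 = 1/3
P(Y=2 | obs) = 1/12 / 1/4 = 1/3
P(Y=3 | obs) = 1/12 / 1/4 = 1/3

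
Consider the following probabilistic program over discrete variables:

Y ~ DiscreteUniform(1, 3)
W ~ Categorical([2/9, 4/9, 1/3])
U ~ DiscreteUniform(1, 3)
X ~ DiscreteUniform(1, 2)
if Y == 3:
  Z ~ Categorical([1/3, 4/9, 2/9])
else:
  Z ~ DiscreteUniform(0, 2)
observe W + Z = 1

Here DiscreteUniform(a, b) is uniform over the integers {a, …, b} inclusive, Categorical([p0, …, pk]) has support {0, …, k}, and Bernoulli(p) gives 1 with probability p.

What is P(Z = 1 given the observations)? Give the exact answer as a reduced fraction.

Enumerate traces; 36 have nonzero weight after conditioning:
  (Y=1, W=0, U=1, X=1, Z=1) weight 1/243
  (Y=1, W=0, U=1, X=2, Z=1) weight 1/243
  (Y=1, W=0, U=2, X=1, Z=1) weight 1/243
  (Y=1, W=0, U=2, X=2, Z=1) weight 1/243
  (Y=1, W=0, U=3, X=1, Z=1) weight 1/243
  (Y=1, W=0, U=3, X=2, Z=1) weight 1/243
  (Y=1, W=1, U=1, X=1, Z=0) weight 2/243
  (Y=1, W=1, U=1, X=2, Z=0) weight 2/243
  … 28 more
Group by Z:
  weight(Z=0) = 4/27
  weight(Z=1) = 20/243
Total weight = 4/27 + 20/243 = 56/243
P(Z=0 | obs) = 4/27 / 56/243 = 9/14
P(Z=1 | obs) = 20/243 / 56/243 = 5/14

P(Z = 1 | obs) = 5/14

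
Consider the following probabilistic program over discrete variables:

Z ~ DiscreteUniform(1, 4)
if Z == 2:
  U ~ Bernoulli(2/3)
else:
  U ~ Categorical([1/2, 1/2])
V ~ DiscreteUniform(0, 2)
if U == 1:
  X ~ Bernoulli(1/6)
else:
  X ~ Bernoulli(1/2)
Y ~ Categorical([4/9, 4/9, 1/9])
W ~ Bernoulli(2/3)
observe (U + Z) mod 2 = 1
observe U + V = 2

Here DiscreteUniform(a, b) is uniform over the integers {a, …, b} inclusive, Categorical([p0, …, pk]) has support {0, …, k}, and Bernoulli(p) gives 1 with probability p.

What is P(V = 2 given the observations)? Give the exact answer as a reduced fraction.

Enumerate traces; 48 have nonzero weight after conditioning:
  (Z=1, U=0, V=2, X=0, Y=0, W=0) weight 1/324
  (Z=1, U=0, V=2, X=0, Y=0, W=1) weight 1/162
  (Z=1, U=0, V=2, X=0, Y=1, W=0) weight 1/324
  (Z=1, U=0, V=2, X=0, Y=1, W=1) weight 1/162
  (Z=1, U=0, V=2, X=0, Y=2, W=0) weight 1/1296
  (Z=1, U=0, V=2, X=0, Y=2, W=1) weight 1/648
  (Z=1, U=0, V=2, X=1, Y=0, W=0) weight 1/324
  (Z=1, U=0, V=2, X=1, Y=0, W=1) weight 1/162
  (Z=2, U=1, V=1, X=0, Y=0, W=0) weight 5/729
  … 39 more
Group by V:
  weight(V=1) = 7/72
  weight(V=2) = 1/12
Total weight = 7/72 + 1/12 = 13/72
P(V=1 | obs) = 7/72 / 13/72 = 7/13
P(V=2 | obs) = 1/12 / 13/72 = 6/13

P(V = 2 | obs) = 6/13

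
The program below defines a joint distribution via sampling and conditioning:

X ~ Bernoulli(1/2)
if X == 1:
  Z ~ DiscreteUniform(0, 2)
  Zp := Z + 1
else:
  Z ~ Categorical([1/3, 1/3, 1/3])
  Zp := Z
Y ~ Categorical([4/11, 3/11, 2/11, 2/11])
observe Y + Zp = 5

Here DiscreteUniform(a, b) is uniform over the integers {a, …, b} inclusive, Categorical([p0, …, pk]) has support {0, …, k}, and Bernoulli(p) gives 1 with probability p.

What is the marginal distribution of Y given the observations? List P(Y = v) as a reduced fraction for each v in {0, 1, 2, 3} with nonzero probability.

Enumerate traces; 3 have nonzero weight after conditioning:
  (X=0, Z=2, Y=3) weight 1/33
  (X=1, Z=1, Y=3) weight 1/33
  (X=1, Z=2, Y=2) weight 1/33
Group by Y:
  weight(Y=2) = 1/33
  weight(Y=3) = 2/33
Total weight = 1/33 + 2/33 = 1/11
P(Y=2 | obs) = 1/33 / 1/11 = 1/3
P(Y=3 | obs) = 2/33 / 1/11 = 2/3

P(Y=2) = 1/3, P(Y=3) = 2/3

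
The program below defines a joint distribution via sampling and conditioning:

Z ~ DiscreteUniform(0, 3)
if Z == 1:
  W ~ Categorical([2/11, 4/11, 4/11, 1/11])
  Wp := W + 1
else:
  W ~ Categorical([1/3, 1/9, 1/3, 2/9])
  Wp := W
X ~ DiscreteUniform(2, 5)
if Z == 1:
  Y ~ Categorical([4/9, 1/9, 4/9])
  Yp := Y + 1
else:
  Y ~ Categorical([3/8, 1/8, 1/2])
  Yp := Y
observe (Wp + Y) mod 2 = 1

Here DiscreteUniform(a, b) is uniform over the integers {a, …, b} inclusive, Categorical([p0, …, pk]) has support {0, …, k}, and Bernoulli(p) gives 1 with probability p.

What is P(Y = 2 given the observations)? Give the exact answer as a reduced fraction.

P(Y = 2 | obs) = 588/1315

Enumerate traces; 96 have nonzero weight after conditioning:
  (Z=0, W=0, X=2, Y=1) weight 1/384
  (Z=0, W=0, X=3, Y=1) weight 1/384
  (Z=0, W=0, X=4, Y=1) weight 1/384
  (Z=0, W=0, X=5, Y=1) weight 1/384
  (Z=0, W=1, X=2, Y=0) weight 1/384
  (Z=0, W=1, X=2, Y=2) weight 1/288
  (Z=0, W=1, X=3, Y=0) weight 1/384
  (Z=0, W=1, X=3, Y=2) weight 1/288
  … 88 more
Group by Y:
  weight(Y=0) = 163/1056
  weight(Y=1) = 119/1584
  weight(Y=2) = 49/264
Total weight = 163/1056 + 119/1584 + 49/264 = 1315/3168
P(Y=0 | obs) = 163/1056 / 1315/3168 = 489/1315
P(Y=1 | obs) = 119/1584 / 1315/3168 = 238/1315
P(Y=2 | obs) = 49/264 / 1315/3168 = 588/1315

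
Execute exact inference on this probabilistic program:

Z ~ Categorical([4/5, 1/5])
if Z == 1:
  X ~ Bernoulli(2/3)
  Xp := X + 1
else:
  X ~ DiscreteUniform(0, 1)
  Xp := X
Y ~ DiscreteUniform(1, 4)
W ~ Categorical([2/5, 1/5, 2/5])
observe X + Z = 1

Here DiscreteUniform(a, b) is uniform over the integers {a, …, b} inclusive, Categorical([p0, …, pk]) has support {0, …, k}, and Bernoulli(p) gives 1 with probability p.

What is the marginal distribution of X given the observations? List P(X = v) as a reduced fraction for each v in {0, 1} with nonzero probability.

Enumerate traces; 24 have nonzero weight after conditioning:
  (Z=0, X=1, Y=1, W=0) weight 1/25
  (Z=0, X=1, Y=1, W=1) weight 1/50
  (Z=0, X=1, Y=1, W=2) weight 1/25
  (Z=0, X=1, Y=2, W=0) weight 1/25
  (Z=0, X=1, Y=2, W=1) weight 1/50
  (Z=0, X=1, Y=2, W=2) weight 1/25
  (Z=0, X=1, Y=3, W=0) weight 1/25
  (Z=0, X=1, Y=3, W=1) weight 1/50
  (Z=1, X=0, Y=1, W=0) weight 1/150
  … 15 more
Group by X:
  weight(X=0) = 1/15
  weight(X=1) = 2/5
Total weight = 1/15 + 2/5 = 7/15
P(X=0 | obs) = 1/15 / 7/15 = 1/7
P(X=1 | obs) = 2/5 / 7/15 = 6/7

P(X=0) = 1/7, P(X=1) = 6/7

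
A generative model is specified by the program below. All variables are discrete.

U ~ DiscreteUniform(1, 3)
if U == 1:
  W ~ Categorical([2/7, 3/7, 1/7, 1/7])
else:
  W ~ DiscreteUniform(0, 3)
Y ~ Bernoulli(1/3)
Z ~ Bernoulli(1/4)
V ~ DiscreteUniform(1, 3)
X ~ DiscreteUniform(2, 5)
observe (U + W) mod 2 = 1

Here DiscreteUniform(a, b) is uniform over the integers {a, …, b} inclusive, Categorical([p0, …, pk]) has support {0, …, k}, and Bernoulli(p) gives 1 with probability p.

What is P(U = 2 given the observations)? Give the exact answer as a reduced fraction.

Enumerate traces; 288 have nonzero weight after conditioning:
  (U=1, W=0, Y=0, Z=0, V=1, X=2) weight 1/252
  (U=1, W=0, Y=0, Z=0, V=1, X=3) weight 1/252
  (U=1, W=0, Y=0, Z=0, V=1, X=4) weight 1/252
  (U=1, W=0, Y=0, Z=0, V=1, X=5) weight 1/252
  (U=1, W=0, Y=0, Z=0, V=2, X=2) weight 1/252
  (U=1, W=0, Y=0, Z=0, V=2, X=3) weight 1/252
  (U=1, W=0, Y=0, Z=0, V=2, X=4) weight 1/252
  (U=1, W=0, Y=0, Z=0, V=2, X=5) weight 1/252
  (U=2, W=1, Y=0, Z=0, V=1, X=2) weight 1/288
  (U=3, W=0, Y=0, Z=0, V=1, X=2) weight 1/288
  … 278 more
Group by U:
  weight(U=1) = 1/7
  weight(U=2) = 1/6
  weight(U=3) = 1/6
Total weight = 1/7 + 1/6 + 1/6 = 10/21
P(U=1 | obs) = 1/7 / 10/21 = 3/10
P(U=2 | obs) = 1/6 / 10/21 = 7/20
P(U=3 | obs) = 1/6 / 10/21 = 7/20

P(U = 2 | obs) = 7/20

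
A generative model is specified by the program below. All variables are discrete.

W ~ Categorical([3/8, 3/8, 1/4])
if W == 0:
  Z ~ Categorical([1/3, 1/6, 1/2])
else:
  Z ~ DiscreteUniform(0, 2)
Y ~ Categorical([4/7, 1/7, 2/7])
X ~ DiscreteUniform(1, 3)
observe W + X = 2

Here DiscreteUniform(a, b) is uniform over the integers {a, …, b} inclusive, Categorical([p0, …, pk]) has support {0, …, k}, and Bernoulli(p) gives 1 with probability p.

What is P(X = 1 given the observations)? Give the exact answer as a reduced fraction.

P(X = 1 | obs) = 1/2

Enumerate traces; 18 have nonzero weight after conditioning:
  (W=0, Z=0, Y=0, X=2) weight 1/42
  (W=0, Z=0, Y=1, X=2) weight 1/168
  (W=0, Z=0, Y=2, X=2) weight 1/84
  (W=0, Z=1, Y=0, X=2) weight 1/84
  (W=0, Z=1, Y=1, X=2) weight 1/336
  (W=0, Z=1, Y=2, X=2) weight 1/168
  (W=0, Z=2, Y=0, X=2) weight 1/28
  (W=0, Z=2, Y=1, X=2) weight 1/112
  (W=1, Z=0, Y=0, X=1) weight 1/42
  … 9 more
Group by X:
  weight(X=1) = 1/8
  weight(X=2) = 1/8
Total weight = 1/8 + 1/8 = 1/4
P(X=1 | obs) = 1/8 / 1/4 = 1/2
P(X=2 | obs) = 1/8 / 1/4 = 1/2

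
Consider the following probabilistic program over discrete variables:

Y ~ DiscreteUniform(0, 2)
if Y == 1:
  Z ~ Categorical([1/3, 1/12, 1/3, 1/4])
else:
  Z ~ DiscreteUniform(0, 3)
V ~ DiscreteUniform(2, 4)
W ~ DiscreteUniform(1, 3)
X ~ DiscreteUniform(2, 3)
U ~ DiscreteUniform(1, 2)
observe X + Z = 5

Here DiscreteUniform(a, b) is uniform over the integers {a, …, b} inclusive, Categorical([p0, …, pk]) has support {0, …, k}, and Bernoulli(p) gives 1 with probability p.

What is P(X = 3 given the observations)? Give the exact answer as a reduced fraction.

P(X = 3 | obs) = 10/19

Enumerate traces; 108 have nonzero weight after conditioning:
  (Y=0, Z=2, V=2, W=1, X=3, U=1) weight 1/432
  (Y=0, Z=2, V=2, W=1, X=3, U=2) weight 1/432
  (Y=0, Z=2, V=2, W=2, X=3, U=1) weight 1/432
  (Y=0, Z=2, V=2, W=2, X=3, U=2) weight 1/432
  (Y=0, Z=2, V=2, W=3, X=3, U=1) weight 1/432
  (Y=0, Z=2, V=2, W=3, X=3, U=2) weight 1/432
  (Y=0, Z=2, V=3, W=1, X=3, U=1) weight 1/432
  (Y=0, Z=2, V=3, W=1, X=3, U=2) weight 1/432
  (Y=0, Z=3, V=2, W=1, X=2, U=1) weight 1/432
  … 99 more
Group by X:
  weight(X=2) = 1/8
  weight(X=3) = 5/36
Total weight = 1/8 + 5/36 = 19/72
P(X=2 | obs) = 1/8 / 19/72 = 9/19
P(X=3 | obs) = 5/36 / 19/72 = 10/19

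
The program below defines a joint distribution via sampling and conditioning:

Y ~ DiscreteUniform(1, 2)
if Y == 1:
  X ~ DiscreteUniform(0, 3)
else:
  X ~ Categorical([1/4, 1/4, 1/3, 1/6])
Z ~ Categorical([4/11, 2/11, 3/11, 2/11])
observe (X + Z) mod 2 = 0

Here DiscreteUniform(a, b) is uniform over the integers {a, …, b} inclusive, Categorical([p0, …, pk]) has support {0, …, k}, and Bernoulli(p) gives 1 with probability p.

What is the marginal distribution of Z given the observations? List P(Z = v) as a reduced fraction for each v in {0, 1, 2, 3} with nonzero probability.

Enumerate traces; 16 have nonzero weight after conditioning:
  (Y=1, X=0, Z=0) weight 1/22
  (Y=1, X=0, Z=2) weight 3/88
  (Y=1, X=1, Z=1) weight 1/44
  (Y=1, X=1, Z=3) weight 1/44
  (Y=1, X=2, Z=0) weight 1/22
  (Y=1, X=2, Z=2) weight 3/88
  (Y=1, X=3, Z=1) weight 1/44
  (Y=1, X=3, Z=3) weight 1/44
  … 8 more
Group by Z:
  weight(Z=0) = 13/66
  weight(Z=1) = 1/12
  weight(Z=2) = 13/88
  weight(Z=3) = 1/12
Total weight = 13/66 + 1/12 + 13/88 + 1/12 = 45/88
P(Z=0 | obs) = 13/66 / 45/88 = 52/135
P(Z=1 | obs) = 1/12 / 45/88 = 22/135
P(Z=2 | obs) = 13/88 / 45/88 = 13/45
P(Z=3 | obs) = 1/12 / 45/88 = 22/135

P(Z=0) = 52/135, P(Z=1) = 22/135, P(Z=2) = 13/45, P(Z=3) = 22/135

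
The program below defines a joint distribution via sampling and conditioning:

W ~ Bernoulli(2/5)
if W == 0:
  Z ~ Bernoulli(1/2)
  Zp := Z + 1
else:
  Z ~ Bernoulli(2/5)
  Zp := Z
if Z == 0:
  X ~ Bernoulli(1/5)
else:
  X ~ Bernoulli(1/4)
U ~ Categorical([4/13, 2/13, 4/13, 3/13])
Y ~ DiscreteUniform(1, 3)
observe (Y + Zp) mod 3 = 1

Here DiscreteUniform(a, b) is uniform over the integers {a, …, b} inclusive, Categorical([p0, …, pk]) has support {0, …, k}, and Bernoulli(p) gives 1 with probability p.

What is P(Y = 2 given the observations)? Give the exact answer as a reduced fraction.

P(Y = 2 | obs) = 3/10

Enumerate traces; 32 have nonzero weight after conditioning:
  (W=0, Z=0, X=0, U=0, Y=3) weight 8/325
  (W=0, Z=0, X=0, U=1, Y=3) weight 4/325
  (W=0, Z=0, X=0, U=2, Y=3) weight 8/325
  (W=0, Z=0, X=0, U=3, Y=3) weight 6/325
  (W=0, Z=0, X=1, U=0, Y=3) weight 2/325
  (W=0, Z=0, X=1, U=1, Y=3) weight 1/325
  (W=0, Z=0, X=1, U=2, Y=3) weight 2/325
  (W=0, Z=0, X=1, U=3, Y=3) weight 3/650
  (W=0, Z=1, X=0, U=0, Y=2) weight 3/130
  (W=1, Z=0, X=0, U=0, Y=1) weight 32/1625
  … 22 more
Group by Y:
  weight(Y=1) = 2/25
  weight(Y=2) = 1/10
  weight(Y=3) = 23/150
Total weight = 2/25 + 1/10 + 23/150 = 1/3
P(Y=1 | obs) = 2/25 / 1/3 = 6/25
P(Y=2 | obs) = 1/10 / 1/3 = 3/10
P(Y=3 | obs) = 23/150 / 1/3 = 23/50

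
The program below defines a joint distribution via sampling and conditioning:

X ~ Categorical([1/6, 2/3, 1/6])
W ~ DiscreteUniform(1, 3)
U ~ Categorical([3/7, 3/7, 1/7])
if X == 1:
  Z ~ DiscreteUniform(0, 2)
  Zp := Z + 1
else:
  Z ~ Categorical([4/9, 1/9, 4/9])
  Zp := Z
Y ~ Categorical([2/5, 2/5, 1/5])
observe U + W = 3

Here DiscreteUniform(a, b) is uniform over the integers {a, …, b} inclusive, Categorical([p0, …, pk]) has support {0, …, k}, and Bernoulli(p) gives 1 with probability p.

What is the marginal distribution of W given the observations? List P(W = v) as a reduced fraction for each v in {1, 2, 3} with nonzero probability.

Enumerate traces; 81 have nonzero weight after conditioning:
  (X=0, W=1, U=2, Z=0, Y=0) weight 4/2835
  (X=0, W=1, U=2, Z=0, Y=1) weight 4/2835
  (X=0, W=1, U=2, Z=0, Y=2) weight 2/2835
  (X=0, W=1, U=2, Z=1, Y=0) weight 1/2835
  (X=0, W=1, U=2, Z=1, Y=1) weight 1/2835
  (X=0, W=1, U=2, Z=1, Y=2) weight 1/5670
  (X=0, W=1, U=2, Z=2, Y=0) weight 4/2835
  (X=0, W=1, U=2, Z=2, Y=1) weight 4/2835
  (X=0, W=2, U=1, Z=0, Y=0) weight 4/945
  (X=0, W=3, U=0, Z=0, Y=0) weight 4/945
  … 71 more
Group by W:
  weight(W=1) = 1/21
  weight(W=2) = 1/7
  weight(W=3) = 1/7
Total weight = 1/21 + 1/7 + 1/7 = 1/3
P(W=1 | obs) = 1/21 / 1/3 = 1/7
P(W=2 | obs) = 1/7 / 1/3 = 3/7
P(W=3 | obs) = 1/7 / 1/3 = 3/7

P(W=1) = 1/7, P(W=2) = 3/7, P(W=3) = 3/7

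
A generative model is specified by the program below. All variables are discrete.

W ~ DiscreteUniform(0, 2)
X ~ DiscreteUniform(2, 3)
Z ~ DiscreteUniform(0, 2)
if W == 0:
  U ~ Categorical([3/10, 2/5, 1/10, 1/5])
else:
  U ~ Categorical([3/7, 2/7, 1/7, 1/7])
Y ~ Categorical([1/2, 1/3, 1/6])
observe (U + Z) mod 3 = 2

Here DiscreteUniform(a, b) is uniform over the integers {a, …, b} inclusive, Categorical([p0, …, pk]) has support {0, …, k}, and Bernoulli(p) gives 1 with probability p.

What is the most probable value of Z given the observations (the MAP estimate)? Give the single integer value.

Enumerate traces; 72 have nonzero weight after conditioning:
  (W=0, X=2, Z=0, U=2, Y=0) weight 1/360
  (W=0, X=2, Z=0, U=2, Y=1) weight 1/540
  (W=0, X=2, Z=0, U=2, Y=2) weight 1/1080
  (W=0, X=2, Z=1, U=1, Y=0) weight 1/90
  (W=0, X=2, Z=1, U=1, Y=1) weight 1/135
  (W=0, X=2, Z=1, U=1, Y=2) weight 1/270
  (W=0, X=2, Z=2, U=0, Y=0) weight 1/120
  (W=0, X=2, Z=2, U=0, Y=1) weight 1/180
  … 64 more
Group by Z:
  weight(Z=0) = 3/70
  weight(Z=1) = 34/315
  weight(Z=2) = 23/126
Total weight = 3/70 + 34/315 + 23/126 = 1/3
P(Z=0 | obs) = 3/70 / 1/3 = 9/70
P(Z=1 | obs) = 34/315 / 1/3 = 34/105
P(Z=2 | obs) = 23/126 / 1/3 = 23/42
argmax = 2

argmax_v P(Z = v | obs) = 2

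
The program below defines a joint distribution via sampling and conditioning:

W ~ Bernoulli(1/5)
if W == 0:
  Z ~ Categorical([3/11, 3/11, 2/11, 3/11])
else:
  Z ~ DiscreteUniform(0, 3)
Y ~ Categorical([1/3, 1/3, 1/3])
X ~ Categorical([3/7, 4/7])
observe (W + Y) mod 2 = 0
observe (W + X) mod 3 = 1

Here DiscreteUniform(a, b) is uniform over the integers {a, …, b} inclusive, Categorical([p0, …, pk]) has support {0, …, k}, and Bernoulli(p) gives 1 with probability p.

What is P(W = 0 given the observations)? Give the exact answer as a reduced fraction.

P(W = 0 | obs) = 32/35

Enumerate traces; 12 have nonzero weight after conditioning:
  (W=0, Z=0, Y=0, X=1) weight 16/385
  (W=0, Z=0, Y=2, X=1) weight 16/385
  (W=0, Z=1, Y=0, X=1) weight 16/385
  (W=0, Z=1, Y=2, X=1) weight 16/385
  (W=0, Z=2, Y=0, X=1) weight 32/1155
  (W=0, Z=2, Y=2, X=1) weight 32/1155
  (W=0, Z=3, Y=0, X=1) weight 16/385
  (W=0, Z=3, Y=2, X=1) weight 16/385
  (W=1, Z=0, Y=1, X=0) weight 1/140
  … 3 more
Group by W:
  weight(W=0) = 32/105
  weight(W=1) = 1/35
Total weight = 32/105 + 1/35 = 1/3
P(W=0 | obs) = 32/105 / 1/3 = 32/35
P(W=1 | obs) = 1/35 / 1/3 = 3/35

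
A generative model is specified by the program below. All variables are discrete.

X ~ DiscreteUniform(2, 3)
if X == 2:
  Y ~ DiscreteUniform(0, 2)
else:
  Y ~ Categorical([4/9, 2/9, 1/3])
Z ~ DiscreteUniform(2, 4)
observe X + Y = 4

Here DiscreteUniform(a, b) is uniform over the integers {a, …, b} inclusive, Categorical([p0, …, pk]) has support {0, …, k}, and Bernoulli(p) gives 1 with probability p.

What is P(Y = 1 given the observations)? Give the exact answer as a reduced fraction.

P(Y = 1 | obs) = 2/5

Enumerate traces; 6 have nonzero weight after conditioning:
  (X=2, Y=2, Z=2) weight 1/18
  (X=2, Y=2, Z=3) weight 1/18
  (X=2, Y=2, Z=4) weight 1/18
  (X=3, Y=1, Z=2) weight 1/27
  (X=3, Y=1, Z=3) weight 1/27
  (X=3, Y=1, Z=4) weight 1/27
Group by Y:
  weight(Y=1) = 1/9
  weight(Y=2) = 1/6
Total weight = 1/9 + 1/6 = 5/18
P(Y=1 | obs) = 1/9 / 5/18 = 2/5
P(Y=2 | obs) = 1/6 / 5/18 = 3/5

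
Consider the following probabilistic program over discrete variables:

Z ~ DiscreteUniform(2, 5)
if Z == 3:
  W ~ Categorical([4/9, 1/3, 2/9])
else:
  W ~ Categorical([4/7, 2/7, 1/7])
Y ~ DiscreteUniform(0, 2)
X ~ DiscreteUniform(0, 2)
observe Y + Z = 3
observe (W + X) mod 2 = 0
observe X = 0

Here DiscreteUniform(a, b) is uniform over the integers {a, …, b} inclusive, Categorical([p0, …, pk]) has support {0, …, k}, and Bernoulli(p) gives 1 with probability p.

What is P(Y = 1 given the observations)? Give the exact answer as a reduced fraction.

P(Y = 1 | obs) = 15/29

Enumerate traces; 4 have nonzero weight after conditioning:
  (Z=2, W=0, Y=1, X=0) weight 1/63
  (Z=2, W=2, Y=1, X=0) weight 1/252
  (Z=3, W=0, Y=0, X=0) weight 1/81
  (Z=3, W=2, Y=0, X=0) weight 1/162
Group by Y:
  weight(Y=0) = 1/54
  weight(Y=1) = 5/252
Total weight = 1/54 + 5/252 = 29/756
P(Y=0 | obs) = 1/54 / 29/756 = 14/29
P(Y=1 | obs) = 5/252 / 29/756 = 15/29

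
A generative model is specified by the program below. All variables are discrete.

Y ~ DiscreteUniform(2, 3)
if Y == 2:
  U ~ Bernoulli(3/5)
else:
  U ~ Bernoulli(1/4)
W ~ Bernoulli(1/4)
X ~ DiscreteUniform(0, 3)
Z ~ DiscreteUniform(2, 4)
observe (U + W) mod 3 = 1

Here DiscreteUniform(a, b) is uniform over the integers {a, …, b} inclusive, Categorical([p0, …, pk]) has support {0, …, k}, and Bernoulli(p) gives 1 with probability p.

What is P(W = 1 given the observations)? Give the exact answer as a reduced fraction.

Enumerate traces; 48 have nonzero weight after conditioning:
  (Y=2, U=0, W=1, X=0, Z=2) weight 1/240
  (Y=2, U=0, W=1, X=0, Z=3) weight 1/240
  (Y=2, U=0, W=1, X=0, Z=4) weight 1/240
  (Y=2, U=0, W=1, X=1, Z=2) weight 1/240
  (Y=2, U=0, W=1, X=1, Z=3) weight 1/240
  (Y=2, U=0, W=1, X=1, Z=4) weight 1/240
  (Y=2, U=0, W=1, X=2, Z=2) weight 1/240
  (Y=2, U=0, W=1, X=2, Z=3) weight 1/240
  (Y=2, U=1, W=0, X=0, Z=2) weight 3/160
  … 39 more
Group by W:
  weight(W=0) = 51/160
  weight(W=1) = 23/160
Total weight = 51/160 + 23/160 = 37/80
P(W=0 | obs) = 51/160 / 37/80 = 51/74
P(W=1 | obs) = 23/160 / 37/80 = 23/74

P(W = 1 | obs) = 23/74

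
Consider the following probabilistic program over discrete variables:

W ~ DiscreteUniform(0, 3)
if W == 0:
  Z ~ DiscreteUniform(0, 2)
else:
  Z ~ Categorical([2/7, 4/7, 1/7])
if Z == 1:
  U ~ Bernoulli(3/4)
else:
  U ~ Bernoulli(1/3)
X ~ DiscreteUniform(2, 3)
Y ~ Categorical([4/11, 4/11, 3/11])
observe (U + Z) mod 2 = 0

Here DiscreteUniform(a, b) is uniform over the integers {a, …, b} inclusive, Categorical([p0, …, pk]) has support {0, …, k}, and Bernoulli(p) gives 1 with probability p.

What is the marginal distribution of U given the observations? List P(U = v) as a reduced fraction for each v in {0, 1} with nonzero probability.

Enumerate traces; 72 have nonzero weight after conditioning:
  (W=0, Z=0, U=0, X=2, Y=0) weight 1/99
  (W=0, Z=0, U=0, X=2, Y=1) weight 1/99
  (W=0, Z=0, U=0, X=2, Y=2) weight 1/132
  (W=0, Z=0, U=0, X=3, Y=0) weight 1/99
  (W=0, Z=0, U=0, X=3, Y=1) weight 1/99
  (W=0, Z=0, U=0, X=3, Y=2) weight 1/132
  (W=0, Z=1, U=1, X=2, Y=0) weight 1/88
  (W=0, Z=1, U=1, X=2, Y=1) weight 1/88
  … 64 more
Group by U:
  weight(U=0) = 41/126
  weight(U=1) = 43/112
Total weight = 41/126 + 43/112 = 715/1008
P(U=0 | obs) = 41/126 / 715/1008 = 328/715
P(U=1 | obs) = 43/112 / 715/1008 = 387/715

P(U=0) = 328/715, P(U=1) = 387/715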